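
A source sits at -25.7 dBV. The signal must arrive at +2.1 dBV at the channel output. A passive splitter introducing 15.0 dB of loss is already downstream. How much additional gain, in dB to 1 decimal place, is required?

42.8 dB

The required make-up gain is the shortfall in the dB sum.
G = +2.1 − (-25.7) + 15.0 = 42.8 dB.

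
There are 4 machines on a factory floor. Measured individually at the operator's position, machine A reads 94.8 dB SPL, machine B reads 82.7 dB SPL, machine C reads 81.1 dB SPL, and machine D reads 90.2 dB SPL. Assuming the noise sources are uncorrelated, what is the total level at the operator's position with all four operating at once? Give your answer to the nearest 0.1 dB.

96.4 dB SPL

Incoherent sources sum as intensities:
L_total = 10·log₁₀(10^(94.8/10) + 10^(82.7/10) + 10^(81.1/10) + 10^(90.2/10)) = 10·log₁₀(4382000000) = 96.4 dB SPL.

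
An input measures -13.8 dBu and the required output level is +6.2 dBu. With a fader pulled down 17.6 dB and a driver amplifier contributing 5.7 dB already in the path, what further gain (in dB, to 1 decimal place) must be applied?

31.9 dB

The required make-up gain is the shortfall in the dB sum.
G = +6.2 − (-13.8) + 17.6 − 5.7 = 31.9 dB.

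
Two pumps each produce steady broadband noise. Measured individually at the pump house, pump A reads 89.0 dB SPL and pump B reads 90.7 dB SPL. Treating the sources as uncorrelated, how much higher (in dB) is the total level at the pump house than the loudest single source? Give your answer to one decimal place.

Incoherent sources sum as intensities:
L_total = 10·log₁₀(10^(89.0/10) + 10^(90.7/10)) = 92.94 dB SPL.
Excess over the loudest (90.7 dB): 92.94 − 90.7 = 2.2 dB.

2.2 dB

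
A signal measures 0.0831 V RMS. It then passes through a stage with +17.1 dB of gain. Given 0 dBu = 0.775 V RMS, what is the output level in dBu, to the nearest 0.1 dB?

-2.3 dBu

Input level: 20·log₁₀(0.0831/0.775) = -19.39 dBu.
Output: -19.39 + 17.1 = -2.3 dBu.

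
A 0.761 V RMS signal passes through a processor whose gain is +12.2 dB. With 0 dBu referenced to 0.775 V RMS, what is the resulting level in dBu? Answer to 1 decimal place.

Input level: 20·log₁₀(0.761/0.775) = -0.16 dBu.
Output: -0.16 + 12.2 = +12.0 dBu.

+12.0 dBu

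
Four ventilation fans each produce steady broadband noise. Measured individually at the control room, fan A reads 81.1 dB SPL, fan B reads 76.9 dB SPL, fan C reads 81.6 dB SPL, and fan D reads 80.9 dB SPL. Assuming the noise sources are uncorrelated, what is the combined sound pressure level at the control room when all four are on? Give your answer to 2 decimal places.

Uncorrelated sources add in intensity (power), not in dB.
L_total = 10·log₁₀(10^(81.1/10) + 10^(76.9/10) + 10^(81.6/10) + 10^(80.9/10)) = 10·log₁₀(445400000) = 86.49 dB SPL.

86.49 dB SPL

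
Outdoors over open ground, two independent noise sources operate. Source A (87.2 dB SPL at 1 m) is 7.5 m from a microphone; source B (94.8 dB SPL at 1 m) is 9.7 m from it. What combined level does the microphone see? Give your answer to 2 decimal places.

76.17 dB SPL

At the listener: L_A = 87.2 − 20·log₁₀(7.5) = 69.699 dB; L_B = 94.8 − 20·log₁₀(9.7) = 75.065 dB.
Combined: 10·log₁₀(10^(69.699/10)+10^(75.065/10)) = 76.17 dB SPL.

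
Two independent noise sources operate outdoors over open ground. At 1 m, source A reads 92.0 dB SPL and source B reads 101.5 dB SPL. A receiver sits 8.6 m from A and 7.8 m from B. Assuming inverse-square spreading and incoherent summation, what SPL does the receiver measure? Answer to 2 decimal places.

84.04 dB SPL

At the listener: L_A = 92.0 − 20·log₁₀(8.6) = 73.310 dB; L_B = 101.5 − 20·log₁₀(7.8) = 83.658 dB.
Combined: 10·log₁₀(10^(73.310/10)+10^(83.658/10)) = 84.04 dB SPL.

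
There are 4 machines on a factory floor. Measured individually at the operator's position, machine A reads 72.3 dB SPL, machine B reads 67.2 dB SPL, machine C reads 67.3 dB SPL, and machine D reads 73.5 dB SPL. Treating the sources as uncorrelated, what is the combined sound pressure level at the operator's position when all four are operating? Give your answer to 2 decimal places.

76.99 dB SPL

Add the sources as powers (linear), then convert back to dB:
L_total = 10·log₁₀(10^(72.3/10) + 10^(67.2/10) + 10^(67.3/10) + 10^(73.5/10)) = 10·log₁₀(49990000) = 76.99 dB SPL.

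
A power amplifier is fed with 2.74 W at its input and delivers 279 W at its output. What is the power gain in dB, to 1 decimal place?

20.1 dB

Power is a power quantity, so gain = 10·log₁₀(P_out/P_in).
10·log₁₀(279/2.74) = 10·log₁₀(101.8) = 20.1 dB.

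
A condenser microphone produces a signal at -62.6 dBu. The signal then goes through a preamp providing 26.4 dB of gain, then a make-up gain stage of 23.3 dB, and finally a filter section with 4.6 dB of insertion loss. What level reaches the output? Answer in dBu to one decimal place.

-17.5 dBu

Gain stages sum in dB:
-62.6 + 26.4 + 23.3 − 4.6 = -17.5 dBu.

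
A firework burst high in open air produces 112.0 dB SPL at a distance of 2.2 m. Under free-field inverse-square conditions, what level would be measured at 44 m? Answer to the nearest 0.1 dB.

86.0 dB SPL

Free-field point source: level drops by 20·log₁₀ of the distance ratio.
ΔL = −20·log₁₀(44/2.2) = -26.02 dB, so L₂ = 112.0 + (-26.02) = 86.0 dB SPL.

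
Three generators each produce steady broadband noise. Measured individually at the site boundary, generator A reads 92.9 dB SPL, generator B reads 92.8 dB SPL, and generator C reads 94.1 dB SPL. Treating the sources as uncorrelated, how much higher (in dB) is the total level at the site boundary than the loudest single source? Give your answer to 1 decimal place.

Incoherent sources sum as intensities:
L_total = 10·log₁₀(10^(92.9/10) + 10^(92.8/10) + 10^(94.1/10)) = 98.08 dB SPL.
Excess over the loudest (94.1 dB): 98.08 − 94.1 = 4.0 dB.

4.0 dB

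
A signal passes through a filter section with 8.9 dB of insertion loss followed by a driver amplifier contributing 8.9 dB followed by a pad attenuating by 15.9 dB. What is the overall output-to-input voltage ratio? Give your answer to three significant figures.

Net gain = (−8.9) + 8.9 + (−15.9) = -15.9 dB.
Voltage ratio = 10^(-15.9/20) = 0.160.

0.160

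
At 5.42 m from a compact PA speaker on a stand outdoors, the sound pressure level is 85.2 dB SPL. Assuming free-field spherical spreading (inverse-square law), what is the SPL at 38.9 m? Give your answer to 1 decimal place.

Inverse-square spreading gives ΔL = −20·log₁₀(d₂/d₁).
ΔL = −20·log₁₀(38.9/5.42) = -17.12 dB, so L₂ = 85.2 + (-17.12) = 68.1 dB SPL.

68.1 dB SPL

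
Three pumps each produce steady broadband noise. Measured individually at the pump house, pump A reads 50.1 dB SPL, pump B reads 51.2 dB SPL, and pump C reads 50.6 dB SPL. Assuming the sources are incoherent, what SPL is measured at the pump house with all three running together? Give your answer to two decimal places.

Uncorrelated sources add in intensity (power), not in dB.
L_total = 10·log₁₀(10^(50.1/10) + 10^(51.2/10) + 10^(50.6/10)) = 10·log₁₀(349000) = 55.43 dB SPL.

55.43 dB SPL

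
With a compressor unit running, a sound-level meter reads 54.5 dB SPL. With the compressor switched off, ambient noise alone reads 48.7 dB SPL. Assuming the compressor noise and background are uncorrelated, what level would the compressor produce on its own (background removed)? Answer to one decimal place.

Background correction is a power subtraction:
L_src = 10·log₁₀(10^(54.5/10) − 10^(48.7/10)) = 10·log₁₀(207700) = 53.2 dB SPL.

53.2 dB SPL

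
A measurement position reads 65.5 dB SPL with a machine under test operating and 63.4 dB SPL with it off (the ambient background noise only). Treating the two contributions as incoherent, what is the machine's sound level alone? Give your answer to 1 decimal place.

61.3 dB SPL

Background correction is a power subtraction:
L_src = 10·log₁₀(10^(65.5/10) − 10^(63.4/10)) = 10·log₁₀(1360000) = 61.3 dB SPL.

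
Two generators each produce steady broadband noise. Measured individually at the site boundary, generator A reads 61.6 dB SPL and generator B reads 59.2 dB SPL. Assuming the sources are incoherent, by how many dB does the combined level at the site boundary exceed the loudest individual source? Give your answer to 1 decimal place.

Uncorrelated sources add in intensity (power), not in dB.
L_total = 10·log₁₀(10^(61.6/10) + 10^(59.2/10)) = 63.57 dB SPL.
Excess over the loudest (61.6 dB): 63.57 − 61.6 = 2.0 dB.

2.0 dB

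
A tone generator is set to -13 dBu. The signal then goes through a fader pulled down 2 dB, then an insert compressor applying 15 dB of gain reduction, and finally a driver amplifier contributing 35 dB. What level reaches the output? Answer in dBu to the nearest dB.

+5 dBu

Cascaded gains and losses add directly in dB.
-13 − 2 − 15 + 35 = +5 dBu.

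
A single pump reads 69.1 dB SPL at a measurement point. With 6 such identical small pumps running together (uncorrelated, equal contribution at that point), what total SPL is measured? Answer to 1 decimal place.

6 equal incoherent sources raise the level by 10·log₁₀(6) = 7.78 dB.
L_total = 69.1 + 7.78 = 76.9 dB SPL.

76.9 dB SPL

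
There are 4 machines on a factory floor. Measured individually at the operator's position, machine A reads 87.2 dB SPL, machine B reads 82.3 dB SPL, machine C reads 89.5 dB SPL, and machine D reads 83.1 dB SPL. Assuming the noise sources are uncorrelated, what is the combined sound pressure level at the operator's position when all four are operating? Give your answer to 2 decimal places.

92.53 dB SPL

Uncorrelated sources add in intensity (power), not in dB.
L_total = 10·log₁₀(10^(87.2/10) + 10^(82.3/10) + 10^(89.5/10) + 10^(83.1/10)) = 10·log₁₀(1790000000) = 92.53 dB SPL.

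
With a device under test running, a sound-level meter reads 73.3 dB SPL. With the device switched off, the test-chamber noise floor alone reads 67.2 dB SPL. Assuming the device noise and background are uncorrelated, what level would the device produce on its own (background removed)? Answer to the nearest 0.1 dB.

72.1 dB SPL

Subtract intensities: L_src = 10·log₁₀(10^(L_total/10) − 10^(L_bg/10)).
L_src = 10·log₁₀(10^(73.3/10) − 10^(67.2/10)) = 10·log₁₀(16130000) = 72.1 dB SPL.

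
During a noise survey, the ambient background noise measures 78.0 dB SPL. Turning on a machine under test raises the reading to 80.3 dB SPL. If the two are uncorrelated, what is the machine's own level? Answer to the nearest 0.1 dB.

76.4 dB SPL

Background correction is a power subtraction:
L_src = 10·log₁₀(10^(80.3/10) − 10^(78.0/10)) = 10·log₁₀(44060000) = 76.4 dB SPL.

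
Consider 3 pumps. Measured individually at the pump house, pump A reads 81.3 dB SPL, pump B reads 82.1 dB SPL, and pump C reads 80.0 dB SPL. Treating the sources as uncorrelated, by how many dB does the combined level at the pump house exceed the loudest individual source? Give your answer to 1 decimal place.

Add the sources as powers (linear), then convert back to dB:
L_total = 10·log₁₀(10^(81.3/10) + 10^(82.1/10) + 10^(80.0/10)) = 85.99 dB SPL.
Excess over the loudest (82.1 dB): 85.99 − 82.1 = 3.9 dB.

3.9 dB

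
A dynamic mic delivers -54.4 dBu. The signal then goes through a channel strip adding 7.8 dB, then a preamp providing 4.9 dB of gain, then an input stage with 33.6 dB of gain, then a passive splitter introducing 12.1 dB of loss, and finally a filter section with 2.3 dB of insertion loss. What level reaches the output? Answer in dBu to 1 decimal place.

-22.5 dBu

Cascaded gains and losses add directly in dB.
-54.4 + 7.8 + 4.9 + 33.6 − 12.1 − 2.3 = -22.5 dBu.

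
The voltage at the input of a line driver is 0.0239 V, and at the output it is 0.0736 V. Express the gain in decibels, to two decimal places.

9.77 dB

Voltage is an amplitude quantity, so gain = 20·log₁₀(V_out/V_in).
20·log₁₀(0.0736/0.0239) = 20·log₁₀(3.079) = 9.77 dB.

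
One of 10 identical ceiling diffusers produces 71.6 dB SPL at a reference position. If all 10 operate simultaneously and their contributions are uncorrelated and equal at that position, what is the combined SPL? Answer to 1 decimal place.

10 equal incoherent sources raise the level by 10·log₁₀(10) = 10.00 dB.
L_total = 71.6 + 10.00 = 81.6 dB SPL.

81.6 dB SPL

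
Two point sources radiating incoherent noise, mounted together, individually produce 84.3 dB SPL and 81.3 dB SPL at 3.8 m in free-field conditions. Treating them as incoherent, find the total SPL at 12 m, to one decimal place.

Combined at 3.8 m: 10·log₁₀(10^(84.3/10)+10^(81.3/10)) = 86.06 dB SPL.
Then apply −20·log₁₀(12/3.8) = -9.99 dB → 76.1 dB SPL.

76.1 dB SPL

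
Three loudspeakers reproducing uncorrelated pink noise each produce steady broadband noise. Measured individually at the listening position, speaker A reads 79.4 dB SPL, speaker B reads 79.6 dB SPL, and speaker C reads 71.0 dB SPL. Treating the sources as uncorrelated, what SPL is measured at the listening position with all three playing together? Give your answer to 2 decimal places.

82.81 dB SPL

Add the sources as powers (linear), then convert back to dB:
L_total = 10·log₁₀(10^(79.4/10) + 10^(79.6/10) + 10^(71.0/10)) = 10·log₁₀(190900000) = 82.81 dB SPL.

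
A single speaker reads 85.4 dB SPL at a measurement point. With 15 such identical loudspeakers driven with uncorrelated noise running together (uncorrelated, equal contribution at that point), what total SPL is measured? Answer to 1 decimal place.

15 equal incoherent sources raise the level by 10·log₁₀(15) = 11.76 dB.
L_total = 85.4 + 11.76 = 97.2 dB SPL.

97.2 dB SPL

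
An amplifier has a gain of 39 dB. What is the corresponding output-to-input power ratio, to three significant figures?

Power ratio = 10^(dB/10).
10^(39/10) = 10^(3.900) = 7940.

7940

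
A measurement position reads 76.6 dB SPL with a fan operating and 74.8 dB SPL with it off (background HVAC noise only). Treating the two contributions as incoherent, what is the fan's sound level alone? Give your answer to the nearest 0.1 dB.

Background correction is a power subtraction:
L_src = 10·log₁₀(10^(76.6/10) − 10^(74.8/10)) = 10·log₁₀(15510000) = 71.9 dB SPL.

71.9 dB SPL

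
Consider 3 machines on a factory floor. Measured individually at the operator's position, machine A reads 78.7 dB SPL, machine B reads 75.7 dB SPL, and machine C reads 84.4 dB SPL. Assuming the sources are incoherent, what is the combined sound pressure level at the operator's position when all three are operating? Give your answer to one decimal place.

Uncorrelated sources add in intensity (power), not in dB.
L_total = 10·log₁₀(10^(78.7/10) + 10^(75.7/10) + 10^(84.4/10)) = 10·log₁₀(386700000) = 85.9 dB SPL.

85.9 dB SPL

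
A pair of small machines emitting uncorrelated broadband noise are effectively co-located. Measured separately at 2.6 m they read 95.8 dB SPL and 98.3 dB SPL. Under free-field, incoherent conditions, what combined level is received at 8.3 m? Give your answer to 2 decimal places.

90.16 dB SPL

Combined at 2.6 m: 10·log₁₀(10^(95.8/10)+10^(98.3/10)) = 100.238 dB SPL.
Then apply −20·log₁₀(8.3/2.6) = -10.082 dB → 90.16 dB SPL.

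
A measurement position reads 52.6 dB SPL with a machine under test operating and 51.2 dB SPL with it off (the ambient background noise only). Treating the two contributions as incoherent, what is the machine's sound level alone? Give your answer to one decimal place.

47.0 dB SPL

Remove the background by subtracting linear intensities:
L_src = 10·log₁₀(10^(52.6/10) − 10^(51.2/10)) = 10·log₁₀(50140) = 47.0 dB SPL.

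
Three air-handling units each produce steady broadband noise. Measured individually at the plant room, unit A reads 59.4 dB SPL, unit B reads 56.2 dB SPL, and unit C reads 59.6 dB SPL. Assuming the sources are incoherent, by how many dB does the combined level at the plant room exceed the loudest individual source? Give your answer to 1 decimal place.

Add the sources as powers (linear), then convert back to dB:
L_total = 10·log₁₀(10^(59.4/10) + 10^(56.2/10) + 10^(59.6/10)) = 63.42 dB SPL.
Excess over the loudest (59.6 dB): 63.42 − 59.6 = 3.8 dB.

3.8 dB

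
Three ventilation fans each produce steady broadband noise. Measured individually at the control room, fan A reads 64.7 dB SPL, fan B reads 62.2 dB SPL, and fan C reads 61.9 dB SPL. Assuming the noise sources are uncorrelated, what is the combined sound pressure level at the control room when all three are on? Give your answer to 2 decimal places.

Uncorrelated sources add in intensity (power), not in dB.
L_total = 10·log₁₀(10^(64.7/10) + 10^(62.2/10) + 10^(61.9/10)) = 10·log₁₀(6160000) = 67.90 dB SPL.

67.90 dB SPL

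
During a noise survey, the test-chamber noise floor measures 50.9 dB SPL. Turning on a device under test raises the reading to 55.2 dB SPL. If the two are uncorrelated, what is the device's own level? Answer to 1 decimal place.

Remove the background by subtracting linear intensities:
L_src = 10·log₁₀(10^(55.2/10) − 10^(50.9/10)) = 10·log₁₀(208100) = 53.2 dB SPL.

53.2 dB SPL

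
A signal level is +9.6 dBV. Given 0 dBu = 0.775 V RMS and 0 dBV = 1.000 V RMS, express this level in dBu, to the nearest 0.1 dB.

+11.8 dBu

The offset between the scales is 20·log₁₀(0.775/1.000) = −2.214 dB.
So dBu = +9.6 + 2.214 = +11.8 dBu.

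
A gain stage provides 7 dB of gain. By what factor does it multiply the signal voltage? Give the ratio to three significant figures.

Voltage ratio = 10^(dB/20).
10^(7/20) = 10^(0.3500) = 2.24.

2.24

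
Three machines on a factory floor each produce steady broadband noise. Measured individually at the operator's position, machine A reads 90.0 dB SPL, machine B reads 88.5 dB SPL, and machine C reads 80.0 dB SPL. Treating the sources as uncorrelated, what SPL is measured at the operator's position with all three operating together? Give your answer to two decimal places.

Uncorrelated sources add in intensity (power), not in dB.
L_total = 10·log₁₀(10^(90.0/10) + 10^(88.5/10) + 10^(80.0/10)) = 10·log₁₀(1808000000) = 92.57 dB SPL.

92.57 dB SPL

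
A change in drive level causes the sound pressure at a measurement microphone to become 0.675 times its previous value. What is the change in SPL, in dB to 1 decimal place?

SPL change from a pressure ratio uses the 20·log₁₀ form:
20·log₁₀(0.675) = -3.4 dB.

-3.4 dB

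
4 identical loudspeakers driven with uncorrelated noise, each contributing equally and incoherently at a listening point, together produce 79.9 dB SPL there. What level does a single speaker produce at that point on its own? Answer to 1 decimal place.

4 equal incoherent sources add 10·log₁₀(4) = 6.02 dB over one source.
L_one = 79.9 − 6.02 = 73.9 dB SPL.

73.9 dB SPL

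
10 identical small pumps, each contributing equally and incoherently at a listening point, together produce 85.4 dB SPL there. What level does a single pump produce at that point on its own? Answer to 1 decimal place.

75.4 dB SPL

10 equal incoherent sources add 10·log₁₀(10) = 10.00 dB over one source.
L_one = 85.4 − 10.00 = 75.4 dB SPL.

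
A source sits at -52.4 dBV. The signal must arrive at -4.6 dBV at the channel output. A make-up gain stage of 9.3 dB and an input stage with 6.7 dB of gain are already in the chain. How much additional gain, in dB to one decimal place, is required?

31.8 dB

The required make-up gain is the shortfall in the dB sum.
G = -4.6 − (-52.4) − 9.3 − 6.7 = 31.8 dB.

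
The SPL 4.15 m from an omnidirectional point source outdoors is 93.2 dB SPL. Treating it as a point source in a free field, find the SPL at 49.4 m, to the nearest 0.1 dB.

71.7 dB SPL

Free-field point source: level drops by 20·log₁₀ of the distance ratio.
ΔL = −20·log₁₀(49.4/4.15) = -21.51 dB, so L₂ = 93.2 + (-21.51) = 71.7 dB SPL.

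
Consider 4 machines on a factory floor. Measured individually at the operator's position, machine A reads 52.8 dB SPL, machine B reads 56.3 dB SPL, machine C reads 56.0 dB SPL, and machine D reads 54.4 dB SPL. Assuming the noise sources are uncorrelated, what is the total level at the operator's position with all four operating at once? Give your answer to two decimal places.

61.11 dB SPL

Incoherent sources sum as intensities:
L_total = 10·log₁₀(10^(52.8/10) + 10^(56.3/10) + 10^(56.0/10) + 10^(54.4/10)) = 10·log₁₀(1291000) = 61.11 dB SPL.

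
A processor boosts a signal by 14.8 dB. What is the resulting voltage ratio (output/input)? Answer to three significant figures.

Voltage ratio = 10^(dB/20).
10^(14.8/20) = 10^(0.7400) = 5.50.

5.50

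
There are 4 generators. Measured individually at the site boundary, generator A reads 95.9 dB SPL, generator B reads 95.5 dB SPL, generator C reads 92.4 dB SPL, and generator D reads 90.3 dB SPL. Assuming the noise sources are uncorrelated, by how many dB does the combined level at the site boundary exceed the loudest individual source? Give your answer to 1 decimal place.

Uncorrelated sources add in intensity (power), not in dB.
L_total = 10·log₁₀(10^(95.9/10) + 10^(95.5/10) + 10^(92.4/10) + 10^(90.3/10)) = 100.11 dB SPL.
Excess over the loudest (95.9 dB): 100.11 − 95.9 = 4.2 dB.

4.2 dB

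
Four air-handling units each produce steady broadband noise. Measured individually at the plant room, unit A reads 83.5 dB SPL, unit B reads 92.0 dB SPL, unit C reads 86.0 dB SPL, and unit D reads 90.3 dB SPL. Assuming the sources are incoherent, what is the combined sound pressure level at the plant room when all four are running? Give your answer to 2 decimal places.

95.16 dB SPL

Incoherent sources sum as intensities:
L_total = 10·log₁₀(10^(83.5/10) + 10^(92.0/10) + 10^(86.0/10) + 10^(90.3/10)) = 10·log₁₀(3278000000) = 95.16 dB SPL.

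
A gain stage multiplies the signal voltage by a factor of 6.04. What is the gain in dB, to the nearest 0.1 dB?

Voltage ratio → dB uses the 20·log₁₀ form:
20·log₁₀(6.04) = 15.6 dB.

15.6 dB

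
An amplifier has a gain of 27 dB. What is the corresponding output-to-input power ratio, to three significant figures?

501

Power ratio = 10^(dB/10).
10^(27/10) = 10^(2.700) = 501.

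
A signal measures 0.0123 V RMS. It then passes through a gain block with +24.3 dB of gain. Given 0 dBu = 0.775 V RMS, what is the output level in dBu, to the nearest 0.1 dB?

-11.7 dBu

Input level: 20·log₁₀(0.0123/0.775) = -35.99 dBu.
Output: -35.99 + 24.3 = -11.7 dBu.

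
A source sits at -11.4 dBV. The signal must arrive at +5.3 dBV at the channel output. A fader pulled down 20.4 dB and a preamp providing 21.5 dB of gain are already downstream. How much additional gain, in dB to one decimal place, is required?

The required make-up gain is the shortfall in the dB sum.
G = +5.3 − (-11.4) + 20.4 − 21.5 = 15.6 dB.

15.6 dB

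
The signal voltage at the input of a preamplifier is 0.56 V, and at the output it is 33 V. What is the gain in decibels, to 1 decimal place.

35.4 dB

Voltage is an amplitude quantity, so gain = 20·log₁₀(V_out/V_in).
20·log₁₀(33/0.56) = 20·log₁₀(58.93) = 35.4 dB.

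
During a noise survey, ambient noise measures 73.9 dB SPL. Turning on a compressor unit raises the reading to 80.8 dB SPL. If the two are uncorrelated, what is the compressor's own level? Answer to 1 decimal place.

Remove the background by subtracting linear intensities:
L_src = 10·log₁₀(10^(80.8/10) − 10^(73.9/10)) = 10·log₁₀(95680000) = 79.8 dB SPL.

79.8 dB SPL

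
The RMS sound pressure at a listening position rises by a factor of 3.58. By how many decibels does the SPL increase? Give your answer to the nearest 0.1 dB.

Sound pressure is an amplitude quantity: ΔL = 20·log₁₀(p₂/p₁).
20·log₁₀(3.58) = 11.1 dB.

11.1 dB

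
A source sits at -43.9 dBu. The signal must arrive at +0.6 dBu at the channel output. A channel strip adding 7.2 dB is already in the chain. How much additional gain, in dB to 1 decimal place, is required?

37.3 dB

The required make-up gain is the shortfall in the dB sum.
G = +0.6 − (-43.9) − 7.2 = 37.3 dB.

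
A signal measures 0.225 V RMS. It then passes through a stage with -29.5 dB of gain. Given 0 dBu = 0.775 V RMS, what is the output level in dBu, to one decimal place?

-40.2 dBu

Input level: 20·log₁₀(0.225/0.775) = -10.74 dBu.
Output: -10.74 − 29.5 = -40.2 dBu.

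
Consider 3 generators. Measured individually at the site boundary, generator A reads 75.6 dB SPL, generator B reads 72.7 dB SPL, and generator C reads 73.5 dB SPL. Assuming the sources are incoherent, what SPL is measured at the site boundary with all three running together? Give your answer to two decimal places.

Add the sources as powers (linear), then convert back to dB:
L_total = 10·log₁₀(10^(75.6/10) + 10^(72.7/10) + 10^(73.5/10)) = 10·log₁₀(77320000) = 78.88 dB SPL.

78.88 dB SPL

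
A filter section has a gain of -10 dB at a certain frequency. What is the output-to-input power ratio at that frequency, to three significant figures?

0.100

Power ratio = 10^(dB/10).
10^(-10/10) = 10^(-1.000) = 0.100.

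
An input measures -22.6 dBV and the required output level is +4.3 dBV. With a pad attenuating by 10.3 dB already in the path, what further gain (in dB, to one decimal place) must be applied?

37.2 dB

The required make-up gain is the shortfall in the dB sum.
G = +4.3 − (-22.6) + 10.3 = 37.2 dB.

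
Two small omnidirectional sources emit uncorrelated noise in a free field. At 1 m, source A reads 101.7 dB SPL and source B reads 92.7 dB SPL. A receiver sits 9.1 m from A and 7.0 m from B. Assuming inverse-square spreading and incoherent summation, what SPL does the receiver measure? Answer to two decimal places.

83.36 dB SPL

At the listener: L_A = 101.7 − 20·log₁₀(9.1) = 82.519 dB; L_B = 92.7 − 20·log₁₀(7.0) = 75.798 dB.
Combined: 10·log₁₀(10^(82.519/10)+10^(75.798/10)) = 83.36 dB SPL.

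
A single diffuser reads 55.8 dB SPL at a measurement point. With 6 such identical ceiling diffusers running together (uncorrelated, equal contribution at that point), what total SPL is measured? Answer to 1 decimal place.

63.6 dB SPL

6 equal incoherent sources raise the level by 10·log₁₀(6) = 7.78 dB.
L_total = 55.8 + 7.78 = 63.6 dB SPL.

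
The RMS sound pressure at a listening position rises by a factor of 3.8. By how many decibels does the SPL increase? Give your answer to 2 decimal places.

SPL change from a pressure ratio uses the 20·log₁₀ form:
20·log₁₀(3.8) = 11.60 dB.

11.60 dB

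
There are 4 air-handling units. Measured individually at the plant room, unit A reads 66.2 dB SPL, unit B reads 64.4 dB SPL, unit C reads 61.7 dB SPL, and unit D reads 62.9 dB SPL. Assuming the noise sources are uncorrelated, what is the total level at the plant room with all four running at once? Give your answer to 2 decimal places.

70.15 dB SPL

Uncorrelated sources add in intensity (power), not in dB.
L_total = 10·log₁₀(10^(66.2/10) + 10^(64.4/10) + 10^(61.7/10) + 10^(62.9/10)) = 10·log₁₀(10350000) = 70.15 dB SPL.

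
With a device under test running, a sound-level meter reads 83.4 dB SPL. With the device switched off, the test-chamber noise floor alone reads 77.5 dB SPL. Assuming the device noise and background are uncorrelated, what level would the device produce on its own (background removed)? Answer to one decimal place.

82.1 dB SPL

Background correction is a power subtraction:
L_src = 10·log₁₀(10^(83.4/10) − 10^(77.5/10)) = 10·log₁₀(162500000) = 82.1 dB SPL.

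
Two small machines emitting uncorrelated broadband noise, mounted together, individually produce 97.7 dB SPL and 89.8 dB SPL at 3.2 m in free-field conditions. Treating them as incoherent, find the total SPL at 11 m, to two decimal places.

87.63 dB SPL

Combined at 3.2 m: 10·log₁₀(10^(97.7/10)+10^(89.8/10)) = 98.353 dB SPL.
Then apply −20·log₁₀(11/3.2) = -10.725 dB → 87.63 dB SPL.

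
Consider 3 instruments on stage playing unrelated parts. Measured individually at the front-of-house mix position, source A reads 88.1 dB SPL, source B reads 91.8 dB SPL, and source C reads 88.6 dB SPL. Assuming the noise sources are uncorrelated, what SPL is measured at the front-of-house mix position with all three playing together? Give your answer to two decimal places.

94.60 dB SPL

Uncorrelated sources add in intensity (power), not in dB.
L_total = 10·log₁₀(10^(88.1/10) + 10^(91.8/10) + 10^(88.6/10)) = 10·log₁₀(2884000000) = 94.60 dB SPL.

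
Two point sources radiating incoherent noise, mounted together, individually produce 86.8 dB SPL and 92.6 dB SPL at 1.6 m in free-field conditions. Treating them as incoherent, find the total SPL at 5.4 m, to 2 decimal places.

Combined at 1.6 m: 10·log₁₀(10^(86.8/10)+10^(92.6/10)) = 93.614 dB SPL.
Then apply −20·log₁₀(5.4/1.6) = -10.565 dB → 83.05 dB SPL.

83.05 dB SPL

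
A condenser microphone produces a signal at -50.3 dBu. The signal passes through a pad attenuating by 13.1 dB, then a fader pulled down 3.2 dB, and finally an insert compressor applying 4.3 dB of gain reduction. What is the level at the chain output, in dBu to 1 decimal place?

-70.9 dBu

In dB, series stages simply add:
-50.3 − 13.1 − 3.2 − 4.3 = -70.9 dBu.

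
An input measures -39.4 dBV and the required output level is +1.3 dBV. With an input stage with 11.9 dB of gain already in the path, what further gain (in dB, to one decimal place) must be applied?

The required make-up gain is the shortfall in the dB sum.
G = +1.3 − (-39.4) − 11.9 = 28.8 dB.

28.8 dB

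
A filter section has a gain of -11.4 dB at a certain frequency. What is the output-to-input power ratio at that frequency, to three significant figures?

0.0724

Power ratio = 10^(dB/10).
10^(-11.4/10) = 10^(-1.140) = 0.0724.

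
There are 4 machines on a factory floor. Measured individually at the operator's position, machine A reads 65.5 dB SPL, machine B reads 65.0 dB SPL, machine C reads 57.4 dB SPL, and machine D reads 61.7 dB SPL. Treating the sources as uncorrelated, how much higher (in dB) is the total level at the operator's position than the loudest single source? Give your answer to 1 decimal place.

3.9 dB

Uncorrelated sources add in intensity (power), not in dB.
L_total = 10·log₁₀(10^(65.5/10) + 10^(65.0/10) + 10^(57.4/10) + 10^(61.7/10)) = 69.41 dB SPL.
Excess over the loudest (65.5 dB): 69.41 − 65.5 = 3.9 dB.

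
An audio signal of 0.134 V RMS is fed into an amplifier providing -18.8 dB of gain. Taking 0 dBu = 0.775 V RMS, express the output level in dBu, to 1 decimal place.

Input level: 20·log₁₀(0.134/0.775) = -15.24 dBu.
Output: -15.24 − 18.8 = -34.0 dBu.

-34.0 dBu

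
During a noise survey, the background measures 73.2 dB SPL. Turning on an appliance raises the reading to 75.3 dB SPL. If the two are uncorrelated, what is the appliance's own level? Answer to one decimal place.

71.1 dB SPL

Remove the background by subtracting linear intensities:
L_src = 10·log₁₀(10^(75.3/10) − 10^(73.2/10)) = 10·log₁₀(12990000) = 71.1 dB SPL.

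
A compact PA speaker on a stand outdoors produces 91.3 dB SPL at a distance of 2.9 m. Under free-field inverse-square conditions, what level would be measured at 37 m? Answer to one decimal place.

Free-field point source: level drops by 20·log₁₀ of the distance ratio.
ΔL = −20·log₁₀(37/2.9) = -22.12 dB, so L₂ = 91.3 + (-22.12) = 69.2 dB SPL.

69.2 dB SPL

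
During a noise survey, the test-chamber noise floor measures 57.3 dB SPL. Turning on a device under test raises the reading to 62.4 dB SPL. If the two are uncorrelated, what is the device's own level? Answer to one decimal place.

60.8 dB SPL

Remove the background by subtracting linear intensities:
L_src = 10·log₁₀(10^(62.4/10) − 10^(57.3/10)) = 10·log₁₀(1201000) = 60.8 dB SPL.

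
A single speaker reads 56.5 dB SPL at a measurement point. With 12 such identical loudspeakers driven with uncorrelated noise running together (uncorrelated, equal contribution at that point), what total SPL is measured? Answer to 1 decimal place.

67.3 dB SPL

12 equal incoherent sources raise the level by 10·log₁₀(12) = 10.79 dB.
L_total = 56.5 + 10.79 = 67.3 dB SPL.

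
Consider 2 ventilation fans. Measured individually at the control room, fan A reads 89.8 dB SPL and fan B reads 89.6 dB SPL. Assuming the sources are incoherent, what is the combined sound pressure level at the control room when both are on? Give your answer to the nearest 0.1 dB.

Add the sources as powers (linear), then convert back to dB:
L_total = 10·log₁₀(10^(89.8/10) + 10^(89.6/10)) = 10·log₁₀(1867000000) = 92.7 dB SPL.

92.7 dB SPL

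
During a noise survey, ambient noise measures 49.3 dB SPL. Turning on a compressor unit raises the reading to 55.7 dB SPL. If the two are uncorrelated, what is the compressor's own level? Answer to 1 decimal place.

Subtract intensities: L_src = 10·log₁₀(10^(L_total/10) − 10^(L_bg/10)).
L_src = 10·log₁₀(10^(55.7/10) − 10^(49.3/10)) = 10·log₁₀(286400) = 54.6 dB SPL.

54.6 dB SPL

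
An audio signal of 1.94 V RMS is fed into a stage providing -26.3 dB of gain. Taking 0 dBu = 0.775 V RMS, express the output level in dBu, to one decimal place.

Input level: 20·log₁₀(1.94/0.775) = 7.97 dBu.
Output: 7.97 − 26.3 = -18.3 dBu.

-18.3 dBu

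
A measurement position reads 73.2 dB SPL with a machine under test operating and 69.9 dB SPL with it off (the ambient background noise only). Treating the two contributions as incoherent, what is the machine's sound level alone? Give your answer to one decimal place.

70.5 dB SPL

Subtract intensities: L_src = 10·log₁₀(10^(L_total/10) − 10^(L_bg/10)).
L_src = 10·log₁₀(10^(73.2/10) − 10^(69.9/10)) = 10·log₁₀(11120000) = 70.5 dB SPL.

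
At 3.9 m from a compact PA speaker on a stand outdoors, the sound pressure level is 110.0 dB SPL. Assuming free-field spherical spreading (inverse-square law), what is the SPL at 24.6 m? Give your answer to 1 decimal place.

94.0 dB SPL

For a point source in a free field, ΔL = −20·log₁₀(d₂/d₁).
ΔL = −20·log₁₀(24.6/3.9) = -16.00 dB, so L₂ = 110.0 + (-16.00) = 94.0 dB SPL.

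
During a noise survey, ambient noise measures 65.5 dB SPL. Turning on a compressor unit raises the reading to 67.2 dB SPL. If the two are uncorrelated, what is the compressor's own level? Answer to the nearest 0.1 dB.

62.3 dB SPL

Remove the background by subtracting linear intensities:
L_src = 10·log₁₀(10^(67.2/10) − 10^(65.5/10)) = 10·log₁₀(1700000) = 62.3 dB SPL.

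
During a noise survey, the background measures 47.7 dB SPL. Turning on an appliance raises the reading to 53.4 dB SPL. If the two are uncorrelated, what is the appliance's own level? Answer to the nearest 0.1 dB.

Subtract intensities: L_src = 10·log₁₀(10^(L_total/10) − 10^(L_bg/10)).
L_src = 10·log₁₀(10^(53.4/10) − 10^(47.7/10)) = 10·log₁₀(159900) = 52.0 dB SPL.

52.0 dB SPL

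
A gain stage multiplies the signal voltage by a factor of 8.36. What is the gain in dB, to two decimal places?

18.44 dB

Voltage ratio → dB uses the 20·log₁₀ form:
20·log₁₀(8.36) = 18.44 dB.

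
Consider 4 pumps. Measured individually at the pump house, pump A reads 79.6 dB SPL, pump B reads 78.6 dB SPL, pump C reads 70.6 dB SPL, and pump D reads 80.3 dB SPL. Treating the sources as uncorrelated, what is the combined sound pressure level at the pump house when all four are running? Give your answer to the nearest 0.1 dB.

84.5 dB SPL

Add the sources as powers (linear), then convert back to dB:
L_total = 10·log₁₀(10^(79.6/10) + 10^(78.6/10) + 10^(70.6/10) + 10^(80.3/10)) = 10·log₁₀(282300000) = 84.5 dB SPL.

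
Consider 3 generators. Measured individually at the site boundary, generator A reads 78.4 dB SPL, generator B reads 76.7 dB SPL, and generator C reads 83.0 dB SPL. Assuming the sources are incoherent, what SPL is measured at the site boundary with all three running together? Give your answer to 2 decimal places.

84.99 dB SPL

Add the sources as powers (linear), then convert back to dB:
L_total = 10·log₁₀(10^(78.4/10) + 10^(76.7/10) + 10^(83.0/10)) = 10·log₁₀(315500000) = 84.99 dB SPL.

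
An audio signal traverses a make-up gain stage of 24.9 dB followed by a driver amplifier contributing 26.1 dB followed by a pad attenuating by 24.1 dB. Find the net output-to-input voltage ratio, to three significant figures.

22.1

Net gain = 24.9 + 26.1 + (−24.1) = 26.9 dB.
Voltage ratio = 10^(26.9/20) = 22.1.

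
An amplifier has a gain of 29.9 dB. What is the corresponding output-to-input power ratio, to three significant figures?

977

Power ratio = 10^(dB/10).
10^(29.9/10) = 10^(2.990) = 977.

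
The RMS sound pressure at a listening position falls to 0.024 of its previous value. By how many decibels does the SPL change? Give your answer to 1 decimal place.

-32.4 dB

Sound pressure is an amplitude quantity: ΔL = 20·log₁₀(p₂/p₁).
20·log₁₀(0.024) = -32.4 dB.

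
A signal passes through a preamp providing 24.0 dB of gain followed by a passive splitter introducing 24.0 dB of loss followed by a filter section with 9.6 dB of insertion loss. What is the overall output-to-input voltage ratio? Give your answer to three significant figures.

Net gain = 24.0 + (−24.0) + (−9.6) = -9.6 dB.
Voltage ratio = 10^(-9.6/20) = 0.331.

0.331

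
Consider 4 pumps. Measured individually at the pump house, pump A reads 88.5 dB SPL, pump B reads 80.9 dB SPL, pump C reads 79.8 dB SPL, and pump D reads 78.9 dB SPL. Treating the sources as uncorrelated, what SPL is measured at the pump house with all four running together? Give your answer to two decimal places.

90.02 dB SPL

Uncorrelated sources add in intensity (power), not in dB.
L_total = 10·log₁₀(10^(88.5/10) + 10^(80.9/10) + 10^(79.8/10) + 10^(78.9/10)) = 10·log₁₀(1004000000) = 90.02 dB SPL.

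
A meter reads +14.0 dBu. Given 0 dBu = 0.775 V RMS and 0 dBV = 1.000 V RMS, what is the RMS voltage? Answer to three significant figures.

V = 0.775 V × 10^(+14.0/20).
= 0.775 × 5.012 = 3.88 V.

3.88 V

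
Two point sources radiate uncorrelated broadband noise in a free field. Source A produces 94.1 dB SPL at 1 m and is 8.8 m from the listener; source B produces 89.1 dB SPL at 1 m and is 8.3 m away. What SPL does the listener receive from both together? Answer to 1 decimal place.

76.5 dB SPL

At the listener: L_A = 94.1 − 20·log₁₀(8.8) = 75.21 dB; L_B = 89.1 − 20·log₁₀(8.3) = 70.72 dB.
Combined: 10·log₁₀(10^(75.21/10)+10^(70.72/10)) = 76.5 dB SPL.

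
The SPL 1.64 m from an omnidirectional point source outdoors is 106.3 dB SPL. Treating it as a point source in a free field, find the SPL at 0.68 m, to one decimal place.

For a point source in a free field, ΔL = −20·log₁₀(d₂/d₁).
ΔL = −20·log₁₀(0.68/1.64) = 7.65 dB, so L₂ = 106.3 + (7.65) = 113.9 dB SPL.

113.9 dB SPL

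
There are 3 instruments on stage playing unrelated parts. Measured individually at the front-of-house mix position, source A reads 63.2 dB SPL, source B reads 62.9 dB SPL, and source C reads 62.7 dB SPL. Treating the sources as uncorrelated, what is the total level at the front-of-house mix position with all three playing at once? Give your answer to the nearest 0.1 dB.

67.7 dB SPL

Uncorrelated sources add in intensity (power), not in dB.
L_total = 10·log₁₀(10^(63.2/10) + 10^(62.9/10) + 10^(62.7/10)) = 10·log₁₀(5901000) = 67.7 dB SPL.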